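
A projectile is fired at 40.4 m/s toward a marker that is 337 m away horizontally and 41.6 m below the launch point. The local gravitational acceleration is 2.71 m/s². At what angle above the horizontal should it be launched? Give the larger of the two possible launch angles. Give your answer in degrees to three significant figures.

73.7°

Trajectory: y = x tanθ − g x² (1 + tan²θ)/(2v₀²). With x = 337, y = −41.6, v₀ = 40.4, g = 2.71:
94.28 tan²θ − 337 tanθ + (52.68) = 0.
tanθ = [337 ± √(337² − 4 × 94.28 × (52.68))] / (2 × 94.28) = (337 ± 306.1) / 188.6, giving tanθ = 0.1638 or 3.410.
θ = 9.305° or 73.66°; the larger is 73.66°.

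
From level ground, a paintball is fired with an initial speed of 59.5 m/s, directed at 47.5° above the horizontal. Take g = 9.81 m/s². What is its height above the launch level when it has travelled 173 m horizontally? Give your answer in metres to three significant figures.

Horizontal component vₓ = 59.50 cos 47.5° = 40.20 m/s; vertical v_y0 = 59.50 sin 47.5° = 43.87 m/s.
At x = 173 m, t = x/vₓ = 173/40.20 = 4.304 s.
Height: y = v_y0 t − ½ g t² = 43.87 × 4.304 − 4.905 × 4.304² = 188.8 − 90.85 = 97.95 m.

97.9 m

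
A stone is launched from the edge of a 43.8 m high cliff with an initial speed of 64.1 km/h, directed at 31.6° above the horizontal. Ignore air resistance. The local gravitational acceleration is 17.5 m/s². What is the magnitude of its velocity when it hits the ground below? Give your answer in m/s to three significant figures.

Convert: 64.1 km/h = 64.1/3.6 = 17.81 m/s.
Components: vₓ = 17.81 cos 31.6° = 15.17 m/s, v_y0 = 17.81 sin 31.6° = 9.330 m/s.
With up positive and y = 0 at the ground: y(t) = 43.8 + (9.330) t − 8.750 t². Setting y = 0 and taking the positive root: t = [9.330 + √(9.330² + 2·17.5·43.8)] / 17.5 = (9.330 + 40.25) / 17.5 = 2.833 s.
Vertical velocity at impact: v_y = v_y0 − g t = 9.330 − 17.5 × 2.833 = −40.25 m/s.
Speed: |v| = √(vₓ² + v_y²) = √(15.17² + 40.25²) = 43.01 m/s.

43.0 m/s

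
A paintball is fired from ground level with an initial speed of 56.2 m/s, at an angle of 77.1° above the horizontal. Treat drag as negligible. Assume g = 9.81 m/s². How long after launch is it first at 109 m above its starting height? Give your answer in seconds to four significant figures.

vₓ = 56.20 cos 77.1° = 12.55 m/s; v_y0 = 56.20 sin 77.1° = 54.78 m/s.
Set y = v_y0 t − ½ g t² = 109: 4.905 t² − 54.78 t + 109 = 0.
Quadratic formula: t = (54.78 ± √862.44) / 9.81 = (54.78 ± 29.37) / 9.81 → t = 2.591 s or 8.578 s.
The first (ascending) time is 2.591 s.

2.591 s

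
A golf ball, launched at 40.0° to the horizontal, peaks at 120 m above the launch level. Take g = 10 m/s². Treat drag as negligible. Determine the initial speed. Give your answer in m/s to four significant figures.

At the peak v_y = 0, so v_y0 = √(2gH) = √(2 × 10.0 × 120) = 48.99 m/s.
v_y0 = v₀ sin θ ⇒ v₀ = 48.99 / sin 40.0° = 76.21 m/s.

76.21 m/s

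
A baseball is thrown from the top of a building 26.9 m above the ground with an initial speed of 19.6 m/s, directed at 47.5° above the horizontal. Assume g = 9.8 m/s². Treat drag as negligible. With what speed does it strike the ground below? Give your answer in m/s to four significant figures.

30.19 m/s

Horizontal component vₓ = 19.60 cos 47.5° = 13.24 m/s; vertical v_y0 = 19.60 sin 47.5° = 14.45 m/s.
With up positive and y = 0 at the ground: y(t) = 26.9 + (14.45) t − 4.900 t². Setting y = 0 and taking the positive root: t = [14.45 + √(14.45² + 2·9.80·26.9)] / 9.80 = (14.45 + 27.13) / 9.80 = 4.243 s.
Vertical velocity at impact: v_y = v_y0 − g t = 14.45 − 9.80 × 4.243 = −27.13 m/s.
Speed: |v| = √(vₓ² + v_y²) = √(13.24² + 27.13²) = 30.19 m/s.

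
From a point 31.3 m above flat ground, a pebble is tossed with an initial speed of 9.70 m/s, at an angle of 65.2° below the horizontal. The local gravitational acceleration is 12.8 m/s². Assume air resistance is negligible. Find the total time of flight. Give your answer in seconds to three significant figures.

1.63 s

vₓ = 9.700 cos 65.2° = 4.069 m/s; v_y0 = −8.805 m/s (downward).
With up positive and y = 0 at the ground: y(t) = 31.3 + (−8.805) t − 6.400 t². Setting y = 0 and taking the positive root: t = [−8.805 + √(8.805² + 2·12.8·31.3)] / 12.8 = (−8.805 + 29.64) / 12.8 = 1.628 s.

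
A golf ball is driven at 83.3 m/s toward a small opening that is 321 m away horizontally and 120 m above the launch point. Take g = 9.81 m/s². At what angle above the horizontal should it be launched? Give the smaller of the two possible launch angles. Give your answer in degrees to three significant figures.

Trajectory: y = x tanθ − g x² (1 + tan²θ)/(2v₀²). With x = 321, y = 120, v₀ = 83.3, g = 9.81:
72.84 tan²θ − 321 tanθ + (192.8) = 0.
tanθ = [321 ± √(321² − 4 × 72.84 × (192.8))] / (2 × 72.84) = (321 ± 216.5) / 145.7, giving tanθ = 0.7176 or 3.689.
θ = 35.66° or 74.83°; the smaller is 35.66°.

35.7°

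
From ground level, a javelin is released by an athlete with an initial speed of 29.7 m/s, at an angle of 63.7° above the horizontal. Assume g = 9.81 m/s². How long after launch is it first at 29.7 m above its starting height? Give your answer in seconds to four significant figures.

Horizontal component vₓ = 29.70 cos 63.7° = 13.16 m/s; vertical v_y0 = 29.70 sin 63.7° = 26.63 m/s.
Set y = v_y0 t − ½ g t² = 29.7: 4.905 t² − 26.63 t + 29.7 = 0.
Quadratic formula: t = (26.63 ± √126.21) / 9.81 = (26.63 ± 11.23) / 9.81 → t = 1.569 s or 3.859 s.
The first (ascending) time is 1.569 s.

1.569 s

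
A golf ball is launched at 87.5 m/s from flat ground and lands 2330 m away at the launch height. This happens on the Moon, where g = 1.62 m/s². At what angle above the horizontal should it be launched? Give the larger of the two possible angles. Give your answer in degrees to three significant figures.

75.2°

Level-ground range R = v₀² sin(2θ)/g ⇒ sin(2θ) = gR/v₀² = 1.62 × 2330 / 87.5² = 0.4930.
2θ = 29.54° or 180° − 29.54° = 150.5°, so θ = 14.77° or 75.23°.
The larger angle is 75.23°.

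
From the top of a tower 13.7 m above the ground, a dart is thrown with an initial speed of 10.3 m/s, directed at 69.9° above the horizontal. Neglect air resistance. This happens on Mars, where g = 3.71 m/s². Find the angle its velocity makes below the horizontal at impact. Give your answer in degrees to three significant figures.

75.8°

Components: vₓ = 10.30 cos 69.9° = 3.540 m/s, v_y0 = 10.30 sin 69.9° = 9.673 m/s.
With up positive and y = 0 at the ground: y(t) = 13.7 + (9.673) t − 1.855 t². Setting y = 0 and taking the positive root: t = [9.673 + √(9.673² + 2·3.71·13.7)] / 3.71 = (9.673 + 13.97) / 3.71 = 6.373 s.
At impact: v_y = v_y0 − g t = −13.97 m/s; vₓ = 3.540 m/s.
Angle below horizontal: arctan(|v_y|/vₓ) = arctan(13.97/3.540) = 75.78°.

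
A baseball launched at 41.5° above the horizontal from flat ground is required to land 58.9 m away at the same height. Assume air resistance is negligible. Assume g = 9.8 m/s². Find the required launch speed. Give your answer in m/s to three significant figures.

24.1 m/s

Level-ground range: R = v₀² sin(2θ)/g, so v₀ = √(gR / sin 2θ).
v₀ = √(9.80 × 58.9 / sin 83.00°) = √(577.2 / 0.9925) = √581.55 = 24.12 m/s.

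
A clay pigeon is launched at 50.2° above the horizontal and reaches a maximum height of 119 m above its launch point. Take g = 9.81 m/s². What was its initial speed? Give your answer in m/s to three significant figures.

At the peak v_y = 0, so v_y0 = √(2gH) = √(2 × 9.81 × 119) = 48.32 m/s.
v_y0 = v₀ sin θ ⇒ v₀ = 48.32 / sin 50.2° = 62.89 m/s.

62.9 m/s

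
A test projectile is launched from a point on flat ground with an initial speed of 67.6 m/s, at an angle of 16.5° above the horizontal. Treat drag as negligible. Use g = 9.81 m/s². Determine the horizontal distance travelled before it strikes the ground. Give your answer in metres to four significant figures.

vₓ = 67.60 cos 16.5° = 64.82 m/s; v_y0 = 67.60 sin 16.5° = 19.20 m/s.
Flight time T = 2 v_y0 / g = 3.914 s.
Horizontal distance R = vₓ T = 64.82 × 3.914 = 253.7 m.

253.7 m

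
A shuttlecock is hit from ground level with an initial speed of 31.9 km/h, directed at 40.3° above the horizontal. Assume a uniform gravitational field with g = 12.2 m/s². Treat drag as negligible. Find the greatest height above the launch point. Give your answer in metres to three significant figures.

Convert: 31.9 km/h = 31.9/3.6 = 8.861 m/s.
Horizontal component vₓ = 8.861 cos 40.3° = 6.758 m/s; vertical v_y0 = 8.861 sin 40.3° = 5.731 m/s.
Peak height H = v_y0² / (2g) = 32.848 / 24.40 = 1.346 m.

1.35 m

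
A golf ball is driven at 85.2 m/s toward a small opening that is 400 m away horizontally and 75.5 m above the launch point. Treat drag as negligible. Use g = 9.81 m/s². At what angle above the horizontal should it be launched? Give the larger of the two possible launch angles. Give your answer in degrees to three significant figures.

Trajectory: y = x tanθ − g x² (1 + tan²θ)/(2v₀²). With x = 400, y = 75.5, v₀ = 85.2, g = 9.81:
108.1 tan²θ − 400 tanθ + (183.6) = 0.
tanθ = [400 ± √(400² − 4 × 108.1 × (183.6))] / (2 × 108.1) = (400 ± 283.9) / 216.2, giving tanθ = 0.5370 or 3.163.
θ = 28.23° or 72.45°; the larger is 72.45°.

72.5°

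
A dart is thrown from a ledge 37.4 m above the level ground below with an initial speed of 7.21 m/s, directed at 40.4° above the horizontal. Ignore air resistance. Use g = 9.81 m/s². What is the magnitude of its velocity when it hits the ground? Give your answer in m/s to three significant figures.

vₓ = 7.210 cos 40.4° = 5.491 m/s; v_y0 = 7.210 sin 40.4° = 4.673 m/s.
With up positive and y = 0 at the ground: y(t) = 37.4 + (4.673) t − 4.905 t². Setting y = 0 and taking the positive root: t = [4.673 + √(4.673² + 2·9.81·37.4)] / 9.81 = (4.673 + 27.49) / 9.81 = 3.278 s.
Vertical velocity at impact: v_y = v_y0 − g t = 4.673 − 9.81 × 3.278 = −27.49 m/s.
Speed: |v| = √(vₓ² + v_y²) = √(5.491² + 27.49²) = 28.03 m/s.

28.0 m/s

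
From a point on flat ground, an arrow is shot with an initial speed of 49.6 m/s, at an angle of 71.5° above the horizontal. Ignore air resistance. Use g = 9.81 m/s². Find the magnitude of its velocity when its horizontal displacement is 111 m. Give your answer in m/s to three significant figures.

Resolve: vₓ = 49.60 cos 71.5° = 15.74 m/s and v_y0 = 49.60 sin 71.5° = 47.04 m/s.
x = vₓ t ⇒ t = 111/15.74 = 7.053 s.
Vertical velocity there: v_y = v_y0 − g t = 47.04 − 9.81 × 7.053 = −22.15 m/s.
Speed: √(vₓ² + v_y²) = √(15.74² + 22.15²) = 27.17 m/s.

27.2 m/s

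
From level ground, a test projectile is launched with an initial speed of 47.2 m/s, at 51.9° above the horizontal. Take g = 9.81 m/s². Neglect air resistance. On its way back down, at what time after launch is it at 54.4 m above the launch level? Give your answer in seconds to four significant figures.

vₓ = 47.20 cos 51.9° = 29.12 m/s; v_y0 = 47.20 sin 51.9° = 37.14 m/s.
Height y(t) = 37.14 t − 4.905 t² = 54.4 gives 4.905 t² − 37.14 t + 54.4 = 0.
t = [37.14 ± √(37.14² − 2·9.81·54.4)] / 9.81 = (37.14 ± 17.67) / 9.81, so t = 1.985 s or t = 5.588 s.
The descending-branch root is 5.588 s.

5.588 s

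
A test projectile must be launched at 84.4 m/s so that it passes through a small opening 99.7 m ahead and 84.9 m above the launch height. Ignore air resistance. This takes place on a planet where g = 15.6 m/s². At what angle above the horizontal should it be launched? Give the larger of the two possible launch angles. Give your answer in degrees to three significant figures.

82.9°

Trajectory: y = x tanθ − g x² (1 + tan²θ)/(2v₀²). With x = 99.7, y = 84.9, v₀ = 84.4, g = 15.6:
10.88 tan²θ − 99.7 tanθ + (95.78) = 0.
tanθ = [99.7 ± √(99.7² − 4 × 10.88 × (95.78))] / (2 × 10.88) = (99.7 ± 75.96) / 21.77, giving tanθ = 1.091 or 8.069.
θ = 47.48° or 82.94°; the larger is 82.94°.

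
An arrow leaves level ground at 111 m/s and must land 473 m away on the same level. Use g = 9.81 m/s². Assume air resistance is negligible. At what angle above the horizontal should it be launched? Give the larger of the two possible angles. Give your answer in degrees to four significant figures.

R = v₀² sin 2θ / g gives sin 2θ = gR/v₀² = 9.81·473/111² = 0.3766.
2θ = 22.12° or 180° − 22.12° = 157.9°, so θ = 11.06° or 78.94°.
The larger angle is 78.94°.

78.94°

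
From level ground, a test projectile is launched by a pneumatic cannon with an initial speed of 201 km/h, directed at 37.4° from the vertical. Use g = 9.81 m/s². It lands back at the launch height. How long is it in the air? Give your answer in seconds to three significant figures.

Convert: 201 km/h = 201/3.6 = 55.83 m/s.
Resolve: vₓ = 55.83 sin 37.4° = 33.91 m/s and v_y0 = 55.83 cos 37.4° = 44.35 m/s.
It returns to y = 0 when t = 2 v_y0 / g = 2(44.35)/9.81 = 9.043 s.

9.04 s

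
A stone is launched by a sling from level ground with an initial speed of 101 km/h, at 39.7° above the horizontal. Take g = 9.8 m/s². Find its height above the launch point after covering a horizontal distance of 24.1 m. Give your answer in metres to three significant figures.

13.9 m

Convert: 101 km/h = 101/3.6 = 28.06 m/s.
Horizontal component vₓ = 28.06 cos 39.7° = 21.59 m/s; vertical v_y0 = 28.06 sin 39.7° = 17.92 m/s.
x = vₓ t ⇒ t = 24.1/21.59 = 1.116 s.
Height: y = v_y0 t − ½ g t² = 17.92 × 1.116 − 4.900 × 1.116² = 20.01 − 6.108 = 13.90 m.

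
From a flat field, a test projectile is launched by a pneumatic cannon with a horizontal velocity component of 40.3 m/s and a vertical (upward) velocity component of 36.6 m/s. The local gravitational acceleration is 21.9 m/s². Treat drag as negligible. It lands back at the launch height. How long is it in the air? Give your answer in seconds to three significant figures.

3.34 s

Time of flight on level ground: T = 2 v_y0 / g = 2 × 36.60 / 21.9 = 3.342 s.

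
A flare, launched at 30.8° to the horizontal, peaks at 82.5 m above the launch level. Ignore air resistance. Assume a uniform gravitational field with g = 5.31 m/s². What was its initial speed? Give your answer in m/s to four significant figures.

At the peak v_y = 0, so v_y0 = √(2gH) = √(2 × 5.31 × 82.5) = 29.60 m/s.
v_y0 = v₀ sin θ ⇒ v₀ = 29.60 / sin 30.8° = 57.81 m/s.

57.81 m/s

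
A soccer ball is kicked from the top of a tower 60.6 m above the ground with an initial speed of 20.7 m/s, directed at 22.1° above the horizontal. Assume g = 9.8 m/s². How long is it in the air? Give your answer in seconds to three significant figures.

Components: vₓ = 20.70 cos 22.1° = 19.18 m/s, v_y0 = 20.70 sin 22.1° = 7.788 m/s.
The projectile lands when y = 60.6 + (7.788) t − ½·9.80·t² = 0. Positive root: t = (7.788 + √(7.788² + 2·9.80·60.6)) / 9.80 = (7.788 + 35.33) / 9.80 = 4.400 s.

4.40 s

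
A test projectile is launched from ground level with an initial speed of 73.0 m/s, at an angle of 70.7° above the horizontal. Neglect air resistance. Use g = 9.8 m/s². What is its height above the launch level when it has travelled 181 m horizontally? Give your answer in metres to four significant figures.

241.1 m

Resolve: vₓ = 73.00 cos 70.7° = 24.13 m/s and v_y0 = 73.00 sin 70.7° = 68.90 m/s.
At x = 181 m, t = x/vₓ = 181/24.13 = 7.502 s.
Height: y = v_y0 t − ½ g t² = 68.90 × 7.502 − 4.900 × 7.502² = 516.9 − 275.8 = 241.1 m.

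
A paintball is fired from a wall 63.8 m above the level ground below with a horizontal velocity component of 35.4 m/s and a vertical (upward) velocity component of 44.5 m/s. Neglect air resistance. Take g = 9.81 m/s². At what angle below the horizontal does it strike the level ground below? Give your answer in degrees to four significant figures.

With up positive and y = 0 at the ground: y(t) = 63.8 + (44.50) t − 4.905 t². Setting y = 0 and taking the positive root: t = [44.50 + √(44.50² + 2·9.81·63.8)] / 9.81 = (44.50 + 56.85) / 9.81 = 10.33 s.
At impact: v_y = v_y0 − g t = −56.85 m/s; vₓ = 35.40 m/s.
Angle below horizontal: arctan(|v_y|/vₓ) = arctan(56.85/35.40) = 58.09°.

58.09°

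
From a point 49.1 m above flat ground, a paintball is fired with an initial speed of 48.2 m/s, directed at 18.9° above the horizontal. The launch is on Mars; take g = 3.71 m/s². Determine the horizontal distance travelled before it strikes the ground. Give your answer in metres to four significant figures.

495.0 m

Horizontal component vₓ = 48.20 cos 18.9° = 45.60 m/s; vertical v_y0 = 48.20 sin 18.9° = 15.61 m/s.
With up positive and y = 0 at the ground: y(t) = 49.1 + (15.61) t − 1.855 t². Setting y = 0 and taking the positive root: t = [15.61 + √(15.61² + 2·3.71·49.1)] / 3.71 = (15.61 + 24.66) / 3.71 = 10.86 s.
Horizontal distance: R = vₓ t = 45.60 × 10.86 = 495.0 m.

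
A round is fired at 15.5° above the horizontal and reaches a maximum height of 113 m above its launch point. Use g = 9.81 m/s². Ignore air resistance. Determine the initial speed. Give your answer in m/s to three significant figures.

176 m/s

At the peak v_y = 0, so v_y0 = √(2gH) = √(2 × 9.81 × 113) = 47.09 m/s.
v_y0 = v₀ sin θ ⇒ v₀ = 47.09 / sin 15.5° = 176.2 m/s.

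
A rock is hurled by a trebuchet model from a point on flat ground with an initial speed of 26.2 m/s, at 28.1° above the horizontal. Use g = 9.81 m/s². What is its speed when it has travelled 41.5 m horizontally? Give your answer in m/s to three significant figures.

23.7 m/s

Components: vₓ = 26.20 cos 28.1° = 23.11 m/s, v_y0 = 26.20 sin 28.1° = 12.34 m/s.
x = vₓ t ⇒ t = 41.5/23.11 = 1.796 s.
Vertical velocity there: v_y = v_y0 − g t = 12.34 − 9.81 × 1.796 = −5.275 m/s.
Speed: √(vₓ² + v_y²) = √(23.11² + 5.275²) = 23.71 m/s.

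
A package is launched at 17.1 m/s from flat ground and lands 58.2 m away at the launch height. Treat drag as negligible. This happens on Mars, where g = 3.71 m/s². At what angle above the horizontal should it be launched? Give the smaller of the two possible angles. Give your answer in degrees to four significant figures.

R = v₀² sin 2θ / g gives sin 2θ = gR/v₀² = 3.71·58.2/17.1² = 0.7384.
2θ = 47.60° or 180° − 47.60° = 132.4°, so θ = 23.80° or 66.20°.
The smaller angle is 23.80°.

23.80°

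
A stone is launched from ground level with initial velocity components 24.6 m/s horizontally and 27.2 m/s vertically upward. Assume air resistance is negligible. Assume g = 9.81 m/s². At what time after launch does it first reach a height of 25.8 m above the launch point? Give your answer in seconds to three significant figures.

Require v_y0 t − ½ g t² = 25.8, i.e. 4.905 t² − 27.20 t + 25.8 = 0.
Quadratic formula: t = (27.20 ± √233.64) / 9.81 = (27.20 ± 15.29) / 9.81 → t = 1.215 s or 4.331 s.
The first (ascending) time is 1.215 s.

1.21 s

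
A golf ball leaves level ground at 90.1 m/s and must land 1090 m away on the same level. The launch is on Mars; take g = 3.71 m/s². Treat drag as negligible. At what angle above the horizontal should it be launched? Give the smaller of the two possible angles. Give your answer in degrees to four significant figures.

From R = (v₀²/g) sin 2θ: sin 2θ = 3.71 × 1090 / 8118.0 = 0.4981.
2θ = 29.88° or 180° − 29.88° = 150.1°, so θ = 14.94° or 75.06°.
The smaller angle is 14.94°.

14.94°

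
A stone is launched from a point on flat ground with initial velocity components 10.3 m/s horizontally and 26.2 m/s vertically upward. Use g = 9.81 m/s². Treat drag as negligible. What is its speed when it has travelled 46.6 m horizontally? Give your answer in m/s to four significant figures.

x = vₓ t ⇒ t = 46.6/10.30 = 4.524 s.
Vertical velocity there: v_y = v_y0 − g t = 26.20 − 9.81 × 4.524 = −18.18 m/s.
Speed: √(vₓ² + v_y²) = √(10.30² + 18.18²) = 20.90 m/s.

20.90 m/s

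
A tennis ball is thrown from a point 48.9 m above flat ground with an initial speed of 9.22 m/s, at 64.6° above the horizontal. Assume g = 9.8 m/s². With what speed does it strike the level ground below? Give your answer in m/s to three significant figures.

32.3 m/s

Components: vₓ = 9.220 cos 64.6° = 3.955 m/s, v_y0 = 9.220 sin 64.6° = 8.329 m/s.
With up positive and y = 0 at the ground: y(t) = 48.9 + (8.329) t − 4.900 t². Setting y = 0 and taking the positive root: t = [8.329 + √(8.329² + 2·9.80·48.9)] / 9.80 = (8.329 + 32.06) / 9.80 = 4.121 s.
Vertical velocity at impact: v_y = v_y0 − g t = 8.329 − 9.80 × 4.121 = −32.06 m/s.
Speed: |v| = √(vₓ² + v_y²) = √(3.955² + 32.06²) = 32.30 m/s.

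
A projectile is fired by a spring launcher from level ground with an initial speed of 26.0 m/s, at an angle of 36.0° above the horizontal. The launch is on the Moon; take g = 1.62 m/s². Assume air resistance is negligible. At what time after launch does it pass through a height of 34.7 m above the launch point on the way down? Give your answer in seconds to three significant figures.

Components: vₓ = 26.00 cos 36.0° = 21.03 m/s, v_y0 = 26.00 sin 36.0° = 15.28 m/s.
Height y(t) = 15.28 t − 0.8100 t² = 34.7 gives 0.8100 t² − 15.28 t + 34.7 = 0.
Quadratic formula: t = (15.28 ± √121.12) / 1.62 = (15.28 ± 11.01) / 1.62 → t = 2.640 s or 16.23 s.
The descending-branch root is 16.23 s.

16.2 s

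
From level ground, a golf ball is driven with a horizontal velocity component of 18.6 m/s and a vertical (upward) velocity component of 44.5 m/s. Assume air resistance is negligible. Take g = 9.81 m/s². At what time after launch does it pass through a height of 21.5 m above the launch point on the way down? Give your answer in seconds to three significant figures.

8.56 s

Height y(t) = 44.50 t − 4.905 t² = 21.5 gives 4.905 t² − 44.50 t + 21.5 = 0.
t = [44.50 ± √(44.50² − 2·9.81·21.5)] / 9.81 = (44.50 ± 39.48) / 9.81, so t = 0.5120 s or t = 8.560 s.
The descending-branch root is 8.560 s.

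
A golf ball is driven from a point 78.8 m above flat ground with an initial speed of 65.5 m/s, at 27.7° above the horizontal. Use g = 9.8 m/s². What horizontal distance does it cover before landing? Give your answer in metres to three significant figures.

474 m

Resolve: vₓ = 65.50 cos 27.7° = 57.99 m/s and v_y0 = 65.50 sin 27.7° = 30.45 m/s.
With up positive and y = 0 at the ground: y(t) = 78.8 + (30.45) t − 4.900 t². Setting y = 0 and taking the positive root: t = [30.45 + √(30.45² + 2·9.80·78.8)] / 9.80 = (30.45 + 49.71) / 9.80 = 8.180 s.
Horizontal distance: R = vₓ t = 57.99 × 8.180 = 474.4 m.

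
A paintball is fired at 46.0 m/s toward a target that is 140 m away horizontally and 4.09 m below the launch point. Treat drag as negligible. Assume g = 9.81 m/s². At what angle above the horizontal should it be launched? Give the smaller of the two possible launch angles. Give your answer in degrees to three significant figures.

Trajectory: y = x tanθ − g x² (1 + tan²θ)/(2v₀²). With x = 140, y = −4.09, v₀ = 46.0, g = 9.81:
45.43 tan²θ − 140 tanθ + (41.34) = 0.
tanθ = [140 ± √(140² − 4 × 45.43 × (41.34))] / (2 × 45.43) = (140 ± 109.9) / 90.87, giving tanθ = 0.3308 or 2.751.
θ = 18.31° or 70.02°; the smaller is 18.31°.

18.3°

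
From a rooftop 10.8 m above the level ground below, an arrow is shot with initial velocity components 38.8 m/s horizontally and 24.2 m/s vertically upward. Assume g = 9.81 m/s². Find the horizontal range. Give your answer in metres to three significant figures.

207 m

With up positive and y = 0 at the ground: y(t) = 10.8 + (24.20) t − 4.905 t². Setting y = 0 and taking the positive root: t = [24.20 + √(24.20² + 2·9.81·10.8)] / 9.81 = (24.20 + 28.24) / 9.81 = 5.346 s.
Horizontal distance: R = vₓ t = 38.80 × 5.346 = 207.4 m.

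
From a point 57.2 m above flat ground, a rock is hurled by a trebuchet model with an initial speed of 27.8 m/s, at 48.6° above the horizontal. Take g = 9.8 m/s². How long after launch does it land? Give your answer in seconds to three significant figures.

Components: vₓ = 27.80 cos 48.6° = 18.38 m/s, v_y0 = 27.80 sin 48.6° = 20.85 m/s.
The projectile lands when y = 57.2 + (20.85) t − ½·9.80·t² = 0. Positive root: t = (20.85 + √(20.85² + 2·9.80·57.2)) / 9.80 = (20.85 + 39.45) / 9.80 = 6.153 s.

6.15 s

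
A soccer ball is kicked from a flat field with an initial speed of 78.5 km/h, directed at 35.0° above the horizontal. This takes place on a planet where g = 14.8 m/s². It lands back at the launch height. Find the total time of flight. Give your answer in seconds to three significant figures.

1.69 s

Convert: 78.5 km/h = 78.5/3.6 = 21.81 m/s.
Horizontal component vₓ = 21.81 cos 35.0° = 17.86 m/s; vertical v_y0 = 21.81 sin 35.0° = 12.51 m/s.
Time of flight on level ground: T = 2 v_y0 / g = 2 × 12.51 / 14.8 = 1.690 s.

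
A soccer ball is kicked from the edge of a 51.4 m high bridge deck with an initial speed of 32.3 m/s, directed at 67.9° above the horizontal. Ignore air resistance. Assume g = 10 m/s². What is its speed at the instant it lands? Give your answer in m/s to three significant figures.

45.5 m/s

Resolve: vₓ = 32.30 cos 67.9° = 12.15 m/s and v_y0 = 32.30 sin 67.9° = 29.93 m/s.
The projectile lands when y = 51.4 + (29.93) t − ½·10.0·t² = 0. Positive root: t = (29.93 + √(29.93² + 2·10.0·51.4)) / 10.0 = (29.93 + 43.86) / 10.0 = 7.379 s.
Vertical velocity at impact: v_y = v_y0 − g t = 29.93 − 10.0 × 7.379 = −43.86 m/s.
Speed: |v| = √(vₓ² + v_y²) = √(12.15² + 43.86²) = 45.51 m/s.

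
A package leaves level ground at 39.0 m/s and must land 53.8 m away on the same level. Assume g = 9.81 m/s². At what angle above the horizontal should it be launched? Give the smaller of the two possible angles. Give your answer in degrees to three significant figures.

Level-ground range R = v₀² sin(2θ)/g ⇒ sin(2θ) = gR/v₀² = 9.81 × 53.8 / 39.0² = 0.3470.
2θ = 20.30° or 180° − 20.30° = 159.7°, so θ = 10.15° or 79.85°.
The smaller angle is 10.15°.

10.2°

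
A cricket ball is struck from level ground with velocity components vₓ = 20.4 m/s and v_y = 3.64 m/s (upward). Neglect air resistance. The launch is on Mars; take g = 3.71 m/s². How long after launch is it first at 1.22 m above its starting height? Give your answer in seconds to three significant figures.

0.429 s

Require v_y0 t − ½ g t² = 1.22, i.e. 1.855 t² − 3.640 t + 1.22 = 0.
Quadratic formula: t = (3.640 ± √4.1972) / 3.71 = (3.640 ± 2.049) / 3.71 → t = 0.4289 s or 1.533 s.
The first (ascending) time is 0.4289 s.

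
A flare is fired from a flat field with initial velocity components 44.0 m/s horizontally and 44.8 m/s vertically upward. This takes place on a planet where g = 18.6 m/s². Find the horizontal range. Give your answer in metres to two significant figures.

210 m

Flight time T = 2 v_y0 / g = 4.817 s.
Horizontal distance R = vₓ T = 44.00 × 4.817 = 212.0 m.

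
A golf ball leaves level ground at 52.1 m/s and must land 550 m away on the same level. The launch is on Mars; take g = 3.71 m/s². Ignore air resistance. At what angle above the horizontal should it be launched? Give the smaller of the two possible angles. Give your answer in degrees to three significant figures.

24.4°

Level-ground range R = v₀² sin(2θ)/g ⇒ sin(2θ) = gR/v₀² = 3.71 × 550 / 52.1² = 0.7517.
2θ = 48.74° or 180° − 48.74° = 131.3°, so θ = 24.37° or 65.63°.
The smaller angle is 24.37°.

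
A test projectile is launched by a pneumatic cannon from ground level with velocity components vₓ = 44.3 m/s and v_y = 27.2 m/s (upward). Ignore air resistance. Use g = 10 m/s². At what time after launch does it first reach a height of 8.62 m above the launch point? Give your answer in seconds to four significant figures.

Height y(t) = 27.20 t − 5.000 t² = 8.62 gives 5.000 t² − 27.20 t + 8.62 = 0.
Quadratic formula: t = (27.20 ± √567.44) / 10.0 = (27.20 ± 23.82) / 10.0 → t = 0.3379 s or 5.102 s.
The first (ascending) time is 0.3379 s.

0.3379 s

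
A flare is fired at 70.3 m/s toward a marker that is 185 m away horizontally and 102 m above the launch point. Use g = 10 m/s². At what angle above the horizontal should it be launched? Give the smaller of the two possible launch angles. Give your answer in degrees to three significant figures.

Trajectory: y = x tanθ − g x² (1 + tan²θ)/(2v₀²). With x = 185, y = 102, v₀ = 70.3, g = 10.0:
34.63 tan²θ − 185 tanθ + (136.6) = 0.
tanθ = [185 ± √(185² − 4 × 34.63 × (136.6))] / (2 × 34.63) = (185 ± 123.7) / 69.25, giving tanθ = 0.8852 or 4.458.
θ = 41.51° or 77.36°; the smaller is 41.51°.

41.5°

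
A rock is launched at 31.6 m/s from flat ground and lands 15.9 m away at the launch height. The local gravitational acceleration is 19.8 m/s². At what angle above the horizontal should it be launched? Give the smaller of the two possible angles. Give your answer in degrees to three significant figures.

9.19°

Level-ground range R = v₀² sin(2θ)/g ⇒ sin(2θ) = gR/v₀² = 19.8 × 15.9 / 31.6² = 0.3153.
2θ = 18.38° or 180° − 18.38° = 161.6°, so θ = 9.189° or 80.81°.
The smaller angle is 9.189°.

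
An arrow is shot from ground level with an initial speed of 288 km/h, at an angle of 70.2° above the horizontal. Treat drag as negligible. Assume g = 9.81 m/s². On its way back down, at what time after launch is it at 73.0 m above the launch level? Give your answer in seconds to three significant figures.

14.3 s

Convert: 288 km/h = 288/3.6 = 80.00 m/s.
Horizontal component vₓ = 80.00 cos 70.2° = 27.10 m/s; vertical v_y0 = 80.00 sin 70.2° = 75.27 m/s.
Require v_y0 t − ½ g t² = 73.0, i.e. 4.905 t² − 75.27 t + 73.0 = 0.
t = [75.27 ± √(75.27² − 2·9.81·73.0)] / 9.81 = (75.27 ± 65.06) / 9.81, so t = 1.040 s or t = 14.31 s.
The descending-branch root is 14.31 s.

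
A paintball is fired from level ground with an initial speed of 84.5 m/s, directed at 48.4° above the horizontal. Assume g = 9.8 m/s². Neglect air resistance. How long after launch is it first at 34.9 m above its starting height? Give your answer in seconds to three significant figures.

Horizontal component vₓ = 84.50 cos 48.4° = 56.10 m/s; vertical v_y0 = 84.50 sin 48.4° = 63.19 m/s.
Require v_y0 t − ½ g t² = 34.9, i.e. 4.900 t² − 63.19 t + 34.9 = 0.
t = [63.19 ± √(63.19² − 2·9.80·34.9)] / 9.80 = (63.19 ± 57.52) / 9.80, so t = 0.5782 s or t = 12.32 s.
The first (ascending) time is 0.5782 s.

0.578 s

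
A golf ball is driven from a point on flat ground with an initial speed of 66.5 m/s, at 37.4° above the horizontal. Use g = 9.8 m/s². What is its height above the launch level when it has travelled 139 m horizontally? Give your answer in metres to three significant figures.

Resolve: vₓ = 66.50 cos 37.4° = 52.83 m/s and v_y0 = 66.50 sin 37.4° = 40.39 m/s.
At x = 139 m, t = x/vₓ = 139/52.83 = 2.631 s.
Height: y = v_y0 t − ½ g t² = 40.39 × 2.631 − 4.900 × 2.631² = 106.3 − 33.92 = 72.35 m.

72.4 m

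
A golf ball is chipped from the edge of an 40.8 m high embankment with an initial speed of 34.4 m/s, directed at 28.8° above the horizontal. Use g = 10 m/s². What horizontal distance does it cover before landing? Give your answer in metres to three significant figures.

150 m

vₓ = 34.40 cos 28.8° = 30.14 m/s; v_y0 = 34.40 sin 28.8° = 16.57 m/s.
With up positive and y = 0 at the ground: y(t) = 40.8 + (16.57) t − 5.000 t². Setting y = 0 and taking the positive root: t = [16.57 + √(16.57² + 2·10.0·40.8)] / 10.0 = (16.57 + 33.02) / 10.0 = 4.960 s.
Horizontal distance: R = vₓ t = 30.14 × 4.960 = 149.5 m.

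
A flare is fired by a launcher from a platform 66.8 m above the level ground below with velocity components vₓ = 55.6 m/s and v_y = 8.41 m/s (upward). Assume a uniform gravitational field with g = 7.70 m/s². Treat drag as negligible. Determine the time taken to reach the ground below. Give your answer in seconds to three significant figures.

Vertical motion (up positive, ground at y = 0): 3.850 t² − (8.410) t − 66.8 = 0, so t = (8.410 + √(8.410² + 2·7.70·66.8)) / 7.70 = (8.410 + 33.16) / 7.70 = 5.398 s.

5.40 s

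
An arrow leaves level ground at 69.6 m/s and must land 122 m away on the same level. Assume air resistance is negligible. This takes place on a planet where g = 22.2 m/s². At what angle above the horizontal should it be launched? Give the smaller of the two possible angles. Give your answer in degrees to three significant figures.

From R = (v₀²/g) sin 2θ: sin 2θ = 22.2 × 122 / 4844.2 = 0.5591.
2θ = 33.99° or 180° − 33.99° = 146.0°, so θ = 17.00° or 73.00°.
The smaller angle is 17.00°.

17.0°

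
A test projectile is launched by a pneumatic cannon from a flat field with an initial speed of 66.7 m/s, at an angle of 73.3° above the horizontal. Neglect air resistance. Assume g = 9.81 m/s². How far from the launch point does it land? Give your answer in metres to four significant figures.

249.6 m

Resolve: vₓ = 66.70 cos 73.3° = 19.17 m/s and v_y0 = 66.70 sin 73.3° = 63.89 m/s.
Flight time T = 2 v_y0 / g = 13.02 s.
Range: R = vₓ T = 19.17 × 13.02 = 249.6 m.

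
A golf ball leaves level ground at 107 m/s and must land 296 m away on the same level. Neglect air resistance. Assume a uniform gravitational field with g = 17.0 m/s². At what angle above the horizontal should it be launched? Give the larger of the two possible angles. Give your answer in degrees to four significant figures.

R = v₀² sin 2θ / g gives sin 2θ = gR/v₀² = 17.0·296/107² = 0.4395.
2θ = 26.07° or 180° − 26.07° = 153.9°, so θ = 13.04° or 76.96°.
The larger angle is 76.96°.

76.96°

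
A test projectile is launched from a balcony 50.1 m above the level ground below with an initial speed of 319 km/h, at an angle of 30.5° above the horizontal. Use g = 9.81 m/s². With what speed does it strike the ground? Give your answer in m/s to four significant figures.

Convert: 319 km/h = 319/3.6 = 88.61 m/s.
Components: vₓ = 88.61 cos 30.5° = 76.35 m/s, v_y0 = 88.61 sin 30.5° = 44.97 m/s.
Vertical motion (up positive, ground at y = 0): 4.905 t² − (44.97) t − 50.1 = 0, so t = (44.97 + √(44.97² + 2·9.81·50.1)) / 9.81 = (44.97 + 54.82) / 9.81 = 10.17 s.
Vertical velocity at impact: v_y = v_y0 − g t = 44.97 − 9.81 × 10.17 = −54.82 m/s.
Speed: |v| = √(vₓ² + v_y²) = √(76.35² + 54.82²) = 93.99 m/s.

93.99 m/s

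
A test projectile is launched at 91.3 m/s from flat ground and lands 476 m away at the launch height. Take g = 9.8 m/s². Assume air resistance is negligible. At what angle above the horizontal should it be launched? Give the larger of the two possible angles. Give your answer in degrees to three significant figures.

R = v₀² sin 2θ / g gives sin 2θ = gR/v₀² = 9.80·476/91.3² = 0.5596.
2θ = 34.03° or 180° − 34.03° = 146.0°, so θ = 17.01° or 72.99°.
The larger angle is 72.99°.

73.0°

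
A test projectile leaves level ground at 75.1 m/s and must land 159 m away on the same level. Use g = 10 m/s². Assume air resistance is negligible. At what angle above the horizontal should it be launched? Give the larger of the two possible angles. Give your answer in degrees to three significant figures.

From R = (v₀²/g) sin 2θ: sin 2θ = 10.0 × 159 / 5640.0 = 0.2819.
2θ = 16.37° or 180° − 16.37° = 163.6°, so θ = 8.187° or 81.81°.
The larger angle is 81.81°.

81.8°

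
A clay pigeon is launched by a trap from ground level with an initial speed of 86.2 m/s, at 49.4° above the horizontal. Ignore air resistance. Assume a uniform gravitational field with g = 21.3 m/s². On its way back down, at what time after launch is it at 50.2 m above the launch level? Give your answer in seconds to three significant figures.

vₓ = 86.20 cos 49.4° = 56.10 m/s; v_y0 = 86.20 sin 49.4° = 65.45 m/s.
Require v_y0 t − ½ g t² = 50.2, i.e. 10.65 t² − 65.45 t + 50.2 = 0.
t = [65.45 ± √(65.45² − 2·21.3·50.2)] / 21.3 = (65.45 ± 46.31) / 21.3, so t = 0.8983 s or t = 5.247 s.
The descending-branch root is 5.247 s.

5.25 s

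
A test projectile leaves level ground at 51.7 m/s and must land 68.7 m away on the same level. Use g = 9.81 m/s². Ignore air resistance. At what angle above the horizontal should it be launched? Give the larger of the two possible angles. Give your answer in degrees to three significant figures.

82.7°

Level-ground range R = v₀² sin(2θ)/g ⇒ sin(2θ) = gR/v₀² = 9.81 × 68.7 / 51.7² = 0.2521.
2θ = 14.60° or 180° − 14.60° = 165.4°, so θ = 7.302° or 82.70°.
The larger angle is 82.70°.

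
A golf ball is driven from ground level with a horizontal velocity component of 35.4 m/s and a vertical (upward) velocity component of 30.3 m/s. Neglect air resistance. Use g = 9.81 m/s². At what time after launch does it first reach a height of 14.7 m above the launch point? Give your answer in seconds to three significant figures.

Set y = v_y0 t − ½ g t² = 14.7: 4.905 t² − 30.30 t + 14.7 = 0.
t = [30.30 ± √(30.30² − 2·9.81·14.7)] / 9.81 = (30.30 ± 25.09) / 9.81, so t = 0.5307 s or t = 5.647 s.
The first (ascending) time is 0.5307 s.

0.531 s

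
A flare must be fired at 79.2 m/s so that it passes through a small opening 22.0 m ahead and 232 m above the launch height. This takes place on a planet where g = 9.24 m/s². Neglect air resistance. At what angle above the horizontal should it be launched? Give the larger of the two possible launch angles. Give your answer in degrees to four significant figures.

Trajectory: y = x tanθ − g x² (1 + tan²θ)/(2v₀²). With x = 22.0, y = 232, v₀ = 79.2, g = 9.24:
0.3565 tan²θ − 22.0 tanθ + (232.4) = 0.
tanθ = [22.0 ± √(22.0² − 4 × 0.3565 × (232.4))] / (2 × 0.3565) = (22.0 ± 12.36) / 0.7130, giving tanθ = 13.53 or 48.19.
θ = 85.77° or 88.81°; the larger is 88.81°.

88.81°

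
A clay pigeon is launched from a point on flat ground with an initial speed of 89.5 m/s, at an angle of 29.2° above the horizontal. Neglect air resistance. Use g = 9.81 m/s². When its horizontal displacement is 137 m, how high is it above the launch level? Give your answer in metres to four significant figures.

61.48 m

Components: vₓ = 89.50 cos 29.2° = 78.13 m/s, v_y0 = 89.50 sin 29.2° = 43.66 m/s.
At x = 137 m, t = x/vₓ = 137/78.13 = 1.754 s.
Height: y = v_y0 t − ½ g t² = 43.66 × 1.754 − 4.905 × 1.754² = 76.57 − 15.08 = 61.48 m.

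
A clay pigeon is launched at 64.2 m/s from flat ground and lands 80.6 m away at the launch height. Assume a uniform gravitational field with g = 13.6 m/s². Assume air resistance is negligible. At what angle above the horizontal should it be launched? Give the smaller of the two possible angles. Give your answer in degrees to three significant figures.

Level-ground range R = v₀² sin(2θ)/g ⇒ sin(2θ) = gR/v₀² = 13.6 × 80.6 / 64.2² = 0.2660.
2θ = 15.42° or 180° − 15.42° = 164.6°, so θ = 7.712° or 82.29°.
The smaller angle is 7.712°.

7.71°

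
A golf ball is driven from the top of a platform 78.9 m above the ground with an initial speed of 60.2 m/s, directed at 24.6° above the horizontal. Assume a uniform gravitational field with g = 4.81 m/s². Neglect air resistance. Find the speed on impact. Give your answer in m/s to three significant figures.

66.2 m/s

vₓ = 60.20 cos 24.6° = 54.74 m/s; v_y0 = 60.20 sin 24.6° = 25.06 m/s.
The projectile lands when y = 78.9 + (25.06) t − ½·4.81·t² = 0. Positive root: t = (25.06 + √(25.06² + 2·4.81·78.9)) / 4.81 = (25.06 + 37.24) / 4.81 = 12.95 s.
Vertical velocity at impact: v_y = v_y0 − g t = 25.06 − 4.81 × 12.95 = −37.24 m/s.
Speed: |v| = √(vₓ² + v_y²) = √(54.74² + 37.24²) = 66.20 m/s.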